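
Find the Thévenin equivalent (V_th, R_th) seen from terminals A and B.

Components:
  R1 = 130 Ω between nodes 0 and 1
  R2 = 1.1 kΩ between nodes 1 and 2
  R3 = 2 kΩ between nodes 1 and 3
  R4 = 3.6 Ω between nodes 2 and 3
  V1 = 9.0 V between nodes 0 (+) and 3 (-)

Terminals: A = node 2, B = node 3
Step 1 — V_th is the open-circuit voltage V_A - V_B (nothing connected across the terminals).
Nodal analysis, taking node 3 as the 0 V reference.
Source V1 fixes V_0 = 9 V.
KCL at each unknown node (sum of currents leaving = 0; resistances in Ω):
  Node 1: (V_1 - 9)/130 + (V_1 - V_2)/1100 + (V_1 - 0)/2000 = 0
  Node 2: (V_2 - V_1)/1100 + (V_2 - 0)/3.6 = 0
Collecting terms (coefficients in siemens):
  0.009101·V_1 - 0.0009091·V_2 = 0.06923
  0.2787·V_2 - 0.0009091·V_1 = 0
Determinant D = (0.009101)(0.2787) - (-0.0009091)(-0.0009091) = 0.002536
V_1 = [(0.06923)(0.2787) - (-0.0009091)(0)]/D = 7.609 V
V_2 = [(0.009101)(0) - (0.06923)(-0.0009091)]/D = 0.02482 V
V_th = V_2 - V_3 = 0.02482 - 0 = 0.02482 V
Step 2 — R_th: zero the source — replace V1 by a short circuit (node 3 merges into node 0) — and find the resistance seen between A (node 2) and B (node 0).
Reduce the network between node 2 (A) and node 0 (B) by series/parallel combination:
  Rp1 = R1 ‖ R3 (parallel, both between nodes 0 and 1) = 1/(1/130 + 1/2000) = 122.1 Ω
  Rs1 = R2 + Rp1 (series, joined only at node 1) = 1100 + 122.1 = 1222 Ω
  Rp2 = R4 ‖ Rs1 (parallel, both between nodes 0 and 2) = 1/(1/3.6 + 1/1222) = 3.589 Ω
R_th = 3.589 Ω

Final answer: V_th = 0.02482 V, R_th = 3.589 Ω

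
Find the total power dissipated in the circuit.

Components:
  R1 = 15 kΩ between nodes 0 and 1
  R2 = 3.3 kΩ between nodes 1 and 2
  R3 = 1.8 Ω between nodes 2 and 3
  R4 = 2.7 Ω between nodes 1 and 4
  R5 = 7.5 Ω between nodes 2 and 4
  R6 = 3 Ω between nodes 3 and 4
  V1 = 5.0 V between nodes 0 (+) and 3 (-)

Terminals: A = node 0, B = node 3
Nodal analysis, taking node 3 as the 0 V reference.
Source V1 fixes V_0 = 5 V.
KCL at each unknown node (sum of currents leaving = 0; resistances in Ω):
  Node 1: (V_1 - 5)/15000 + (V_1 - V_2)/3300 + (V_1 - V_4)/2.7 = 0
  Node 2: (V_2 - V_1)/3300 + (V_2 - 0)/1.8 + (V_2 - V_4)/7.5 = 0
  Node 4: (V_4 - V_1)/2.7 + (V_4 - V_2)/7.5 + (V_4 - 0)/3 = 0
Collecting terms (coefficients in siemens):
  0.3707·V_1 - 0.000303·V_2 - 0.3704·V_4 = 0.0003333
  0.6892·V_2 - 0.000303·V_1 - 0.1333·V_4 = 0
  0.837·V_4 - 0.3704·V_1 - 0.1333·V_2 = 0
Solving these 3 simultaneous equations (Gaussian elimination) gives:
  V_1 = 0.001653 V, V_2 = 0.0001468 V, V_4 = 0.000755 V
Power in each resistor, P = (ΔV)²/R:
  P_R1 = (5 - 0.001653)²/15000 = 0.001666 W
  P_R2 = (0.001653 - 0.0001468)²/3300 = 0.0000000006879 W
  P_R3 = (0.0001468 - 0)²/1.8 = 0.00000001197 W
  P_R4 = (0.001653 - 0.000755)²/2.7 = 0.000000299 W
  P_R5 = (0.0001468 - 0.000755)²/7.5 = 0.00000004932 W
  P_R6 = (0 - 0.000755)²/3 = 0.00000019 W
P_total = P_R1 + P_R2 + P_R3 + P_R4 + P_R5 + P_R6 = 0.001666 W

Final answer: 0.001666 W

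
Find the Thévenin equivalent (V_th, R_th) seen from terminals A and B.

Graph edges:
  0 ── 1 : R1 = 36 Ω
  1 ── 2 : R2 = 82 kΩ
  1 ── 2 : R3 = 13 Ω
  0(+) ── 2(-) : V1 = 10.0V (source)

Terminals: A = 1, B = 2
Step 1 — V_th is the open-circuit voltage V_A - V_B (nothing connected across the terminals).
Nodal analysis, taking node 2 as the 0 V reference.
Source V1 fixes V_0 = 10 V.
KCL at each unknown node (sum of currents leaving = 0; resistances in Ω):
  Node 1: (V_1 - 10)/36 + (V_1 - 0)/82000 + (V_1 - 0)/13 = 0
Collecting terms: 0.1047 × V_1 = 0.2778  =>  V_1 = 2.653 V
V_th = V_1 - V_2 = 2.653 - 0 = 2.653 V
Step 2 — R_th: zero the source — replace V1 by a short circuit (node 2 merges into node 0) — and find the resistance seen between A (node 1) and B (node 0).
Reduce the network between node 1 (A) and node 0 (B) by series/parallel combination:
  Rp1 = R1 ‖ R2 ‖ R3 (parallel, all between nodes 0 and 1) = 1/(1/36 + 1/82000 + 1/13) = 9.55 Ω
R_th = 9.55 Ω

Final answer: V_th = 2.653 V, R_th = 9.55 Ω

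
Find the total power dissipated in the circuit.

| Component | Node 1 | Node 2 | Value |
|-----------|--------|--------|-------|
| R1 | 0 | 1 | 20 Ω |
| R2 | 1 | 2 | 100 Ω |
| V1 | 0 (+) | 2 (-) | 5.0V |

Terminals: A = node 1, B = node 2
Nodal analysis, taking node 2 as the 0 V reference.
Source V1 fixes V_0 = 5 V.
KCL at each unknown node (sum of currents leaving = 0; resistances in Ω):
  Node 1: (V_1 - 5)/20 + (V_1 - 0)/100 = 0
Collecting terms: 0.06 × V_1 = 0.25  =>  V_1 = 4.167 V
Power in each resistor, P = (ΔV)²/R:
  P_R1 = (5 - 4.167)²/20 = 0.03472 W
  P_R2 = (4.167 - 0)²/100 = 0.1736 W
P_total = P_R1 + P_R2 = 0.2083 W

Final answer: 0.2083 W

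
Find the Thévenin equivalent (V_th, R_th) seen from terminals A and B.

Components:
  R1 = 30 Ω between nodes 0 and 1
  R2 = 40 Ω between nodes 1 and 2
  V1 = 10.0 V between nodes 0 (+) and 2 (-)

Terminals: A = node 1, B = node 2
Step 1 — V_th is the open-circuit voltage V_A - V_B (nothing connected across the terminals).
Nodal analysis, taking node 2 as the 0 V reference.
Source V1 fixes V_0 = 10 V.
KCL at each unknown node (sum of currents leaving = 0; resistances in Ω):
  Node 1: (V_1 - 10)/30 + (V_1 - 0)/40 = 0
Collecting terms: 0.05833 × V_1 = 0.3333  =>  V_1 = 5.714 V
V_th = V_1 - V_2 = 5.714 - 0 = 5.714 V
Step 2 — R_th: zero the source — replace V1 by a short circuit (node 2 merges into node 0) — and find the resistance seen between A (node 1) and B (node 0).
Reduce the network between node 1 (A) and node 0 (B) by series/parallel combination:
  Rp1 = R1 ‖ R2 (parallel, both between nodes 0 and 1) = 1/(1/30 + 1/40) = 17.14 Ω
R_th = 17.14 Ω

Final answer: V_th = 5.714 V, R_th = 17.14 Ω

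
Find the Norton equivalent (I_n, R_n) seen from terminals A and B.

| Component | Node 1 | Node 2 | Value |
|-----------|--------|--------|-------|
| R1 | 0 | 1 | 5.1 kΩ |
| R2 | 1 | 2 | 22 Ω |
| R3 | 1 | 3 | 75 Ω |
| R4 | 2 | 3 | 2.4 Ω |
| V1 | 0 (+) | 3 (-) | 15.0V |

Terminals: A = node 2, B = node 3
Find the Thévenin equivalent first; then I_n = V_th/R_th and R_n = R_th.
Step 1 — V_th is the open-circuit voltage V_A - V_B (nothing connected across the terminals).
Nodal analysis, taking node 3 as the 0 V reference.
Source V1 fixes V_0 = 15 V.
KCL at each unknown node (sum of currents leaving = 0; resistances in Ω):
  Node 1: (V_1 - 15)/5100 + (V_1 - V_2)/22 + (V_1 - 0)/75 = 0
  Node 2: (V_2 - V_1)/22 + (V_2 - 0)/2.4 = 0
Collecting terms (coefficients in siemens):
  0.05898·V_1 - 0.04545·V_2 = 0.002941
  0.4621·V_2 - 0.04545·V_1 = 0
Determinant D = (0.05898)(0.4621) - (-0.04545)(-0.04545) = 0.02519
V_1 = [(0.002941)(0.4621) - (-0.04545)(0)]/D = 0.05395 V
V_2 = [(0.05898)(0) - (0.002941)(-0.04545)]/D = 0.005307 V
V_th = V_2 - V_3 = 0.005307 - 0 = 0.005307 V
Step 2 — R_th: zero the source — replace V1 by a short circuit (node 3 merges into node 0) — and find the resistance seen between A (node 2) and B (node 0).
Reduce the network between node 2 (A) and node 0 (B) by series/parallel combination:
  Rp1 = R1 ‖ R3 (parallel, both between nodes 0 and 1) = 1/(1/5100 + 1/75) = 73.91 Ω
  Rs1 = R2 + Rp1 (series, joined only at node 1) = 22 + 73.91 = 95.91 Ω
  Rp2 = R4 ‖ Rs1 (parallel, both between nodes 0 and 2) = 1/(1/2.4 + 1/95.91) = 2.341 Ω
R_th = 2.341 Ω
I_n = V_th/R_th = 0.005307/2.341 = 0.002267 A, and R_n = R_th = 2.341 Ω

Final answer: I_n = 0.002267 A, R_n = 2.341 Ω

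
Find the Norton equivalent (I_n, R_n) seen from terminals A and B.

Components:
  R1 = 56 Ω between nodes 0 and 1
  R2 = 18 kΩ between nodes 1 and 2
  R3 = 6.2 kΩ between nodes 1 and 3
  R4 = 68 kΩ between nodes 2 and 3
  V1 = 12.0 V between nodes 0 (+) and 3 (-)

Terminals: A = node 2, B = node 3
Find the Thévenin equivalent first; then I_n = V_th/R_th and R_n = R_th.
Step 1 — V_th is the open-circuit voltage V_A - V_B (nothing connected across the terminals).
Nodal analysis, taking node 3 as the 0 V reference.
Source V1 fixes V_0 = 12 V.
KCL at each unknown node (sum of currents leaving = 0; resistances in Ω):
  Node 1: (V_1 - 12)/56 + (V_1 - V_2)/18000 + (V_1 - 0)/6200 = 0
  Node 2: (V_2 - V_1)/18000 + (V_2 - 0)/68000 = 0
Collecting terms (coefficients in siemens):
  0.01807·V_1 - 0.00005556·V_2 = 0.2143
  0.00007026·V_2 - 0.00005556·V_1 = 0
Determinant D = (0.01807)(0.00007026) - (-0.00005556)(-0.00005556) = 0.000001267
V_1 = [(0.2143)(0.00007026) - (-0.00005556)(0)]/D = 11.88 V
V_2 = [(0.01807)(0) - (0.2143)(-0.00005556)]/D = 9.397 V
V_th = V_2 - V_3 = 9.397 - 0 = 9.397 V
Step 2 — R_th: zero the source — replace V1 by a short circuit (node 3 merges into node 0) — and find the resistance seen between A (node 2) and B (node 0).
Reduce the network between node 2 (A) and node 0 (B) by series/parallel combination:
  Rp1 = R1 ‖ R3 (parallel, both between nodes 0 and 1) = 1/(1/56 + 1/6200) = 55.5 Ω
  Rs1 = R2 + Rp1 (series, joined only at node 1) = 18000 + 55.5 = 18060 Ω
  Rp2 = R4 ‖ Rs1 (parallel, both between nodes 0 and 2) = 1/(1/68000 + 1/18060) = 14270 Ω
R_th = 14.27 kΩ
I_n = V_th/R_th = 9.397/14270 = 0.0006587 A, and R_n = R_th = 14.27 kΩ

Final answer: I_n = 0.0006587 A, R_n = 14.27 kΩ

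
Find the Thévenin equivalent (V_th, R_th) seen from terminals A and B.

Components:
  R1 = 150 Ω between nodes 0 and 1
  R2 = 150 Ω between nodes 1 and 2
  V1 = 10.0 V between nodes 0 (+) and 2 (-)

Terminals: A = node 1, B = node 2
Step 1 — V_th is the open-circuit voltage V_A - V_B (nothing connected across the terminals).
Nodal analysis, taking node 2 as the 0 V reference.
Source V1 fixes V_0 = 10 V.
KCL at each unknown node (sum of currents leaving = 0; resistances in Ω):
  Node 1: (V_1 - 10)/150 + (V_1 - 0)/150 = 0
Collecting terms: 0.01333 × V_1 = 0.06667  =>  V_1 = 5 V
V_th = V_1 - V_2 = 5 - 0 = 5 V
Step 2 — R_th: zero the source — replace V1 by a short circuit (node 2 merges into node 0) — and find the resistance seen between A (node 1) and B (node 0).
Reduce the network between node 1 (A) and node 0 (B) by series/parallel combination:
  Rp1 = R1 ‖ R2 (parallel, both between nodes 0 and 1) = 1/(1/150 + 1/150) = 75 Ω
R_th = 75 Ω

Final answer: V_th = 5 V, R_th = 75 Ω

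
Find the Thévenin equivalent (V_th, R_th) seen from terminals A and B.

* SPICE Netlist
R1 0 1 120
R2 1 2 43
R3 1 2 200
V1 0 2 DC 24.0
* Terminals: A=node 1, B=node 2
Step 1 — V_th is the open-circuit voltage V_A - V_B (nothing connected across the terminals).
Nodal analysis, taking node 2 as the 0 V reference.
Source V1 fixes V_0 = 24 V.
KCL at each unknown node (sum of currents leaving = 0; resistances in Ω):
  Node 1: (V_1 - 24)/120 + (V_1 - 0)/43 + (V_1 - 0)/200 = 0
Collecting terms: 0.03659 × V_1 = 0.2  =>  V_1 = 5.466 V
V_th = V_1 - V_2 = 5.466 - 0 = 5.466 V
Step 2 — R_th: zero the source — replace V1 by a short circuit (node 2 merges into node 0) — and find the resistance seen between A (node 1) and B (node 0).
Reduce the network between node 1 (A) and node 0 (B) by series/parallel combination:
  Rp1 = R1 ‖ R2 ‖ R3 (parallel, all between nodes 0 and 1) = 1/(1/120 + 1/43 + 1/200) = 27.33 Ω
R_th = 27.33 Ω

Final answer: V_th = 5.466 V, R_th = 27.33 Ω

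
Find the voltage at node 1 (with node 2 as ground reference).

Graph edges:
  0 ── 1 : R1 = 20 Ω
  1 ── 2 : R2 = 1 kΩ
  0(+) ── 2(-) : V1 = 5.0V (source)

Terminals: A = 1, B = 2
Nodal analysis, taking node 2 as the 0 V reference.
Source V1 fixes V_0 = 5 V.
KCL at each unknown node (sum of currents leaving = 0; resistances in Ω):
  Node 1: (V_1 - 5)/20 + (V_1 - 0)/1000 = 0
Collecting terms: 0.051 × V_1 = 0.25  =>  V_1 = 4.902 V
The requested potential is V_1 = 4.902 V.

Final answer: V_1 = 4.902 V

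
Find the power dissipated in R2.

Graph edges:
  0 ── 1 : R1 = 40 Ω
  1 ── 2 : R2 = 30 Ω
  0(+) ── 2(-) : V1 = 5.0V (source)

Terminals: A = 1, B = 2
Nodal analysis, taking node 2 as the 0 V reference.
Source V1 fixes V_0 = 5 V.
KCL at each unknown node (sum of currents leaving = 0; resistances in Ω):
  Node 1: (V_1 - 5)/40 + (V_1 - 0)/30 = 0
Collecting terms: 0.05833 × V_1 = 0.125  =>  V_1 = 2.143 V
I_R2 = (V_1 - V_2)/R2 = (2.143 - 0)/30 = 0.07143 A
P_R2 = I_R2² × R2 = (0.07143)² × 30 = 0.1531 W

Final answer: 0.1531 W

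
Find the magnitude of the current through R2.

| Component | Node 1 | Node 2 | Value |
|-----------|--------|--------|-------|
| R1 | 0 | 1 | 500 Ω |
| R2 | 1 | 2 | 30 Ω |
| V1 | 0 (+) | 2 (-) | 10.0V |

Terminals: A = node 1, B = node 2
Nodal analysis, taking node 2 as the 0 V reference.
Source V1 fixes V_0 = 10 V.
KCL at each unknown node (sum of currents leaving = 0; resistances in Ω):
  Node 1: (V_1 - 10)/500 + (V_1 - 0)/30 = 0
Collecting terms: 0.03533 × V_1 = 0.02  =>  V_1 = 0.566 V
I_R2 = (V_1 - V_2)/R2 = (0.566 - 0)/30 = 0.01887 A
|I_R2| = 0.01887 A

Final answer: |I_R2| = 0.01887 A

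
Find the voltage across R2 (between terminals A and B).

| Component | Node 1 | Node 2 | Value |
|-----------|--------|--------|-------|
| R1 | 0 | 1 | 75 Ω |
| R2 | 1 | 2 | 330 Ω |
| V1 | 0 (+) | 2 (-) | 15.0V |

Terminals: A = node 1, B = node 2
R1 and R2 are in series across V1 (node 0 → node 1 → node 2), and the output A–B is taken across R2, so this is a voltage divider.
Series current: I = V1/(R1 + R2) = 15/(75 + 330) = 15/405 = 0.03704 A
V_R2 = I × R2 = V1 × R2/(R1 + R2) = 15 × 330/405 = 12.22 V

Final answer: 12.22 V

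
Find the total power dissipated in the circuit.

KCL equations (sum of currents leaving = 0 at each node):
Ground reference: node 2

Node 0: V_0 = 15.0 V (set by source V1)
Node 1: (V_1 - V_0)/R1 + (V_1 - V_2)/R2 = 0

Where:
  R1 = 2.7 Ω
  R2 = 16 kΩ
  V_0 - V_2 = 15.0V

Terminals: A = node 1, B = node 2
Nodal analysis, taking node 2 as the 0 V reference.
Source V1 fixes V_0 = 15 V.
KCL at each unknown node (sum of currents leaving = 0; resistances in Ω):
  Node 1: (V_1 - 15)/2.7 + (V_1 - 0)/16000 = 0
Collecting terms: 0.3704 × V_1 = 5.556  =>  V_1 = 15 V
Power in each resistor, P = (ΔV)²/R:
  P_R1 = (15 - 15)²/2.7 = 0.000002372 W
  P_R2 = (15 - 0)²/16000 = 0.01406 W
P_total = P_R1 + P_R2 = 0.01406 W

Final answer: 0.01406 W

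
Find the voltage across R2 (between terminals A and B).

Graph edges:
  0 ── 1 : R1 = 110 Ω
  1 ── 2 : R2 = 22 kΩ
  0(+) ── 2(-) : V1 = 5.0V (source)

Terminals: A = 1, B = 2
R1 and R2 are in series across V1 (node 0 → node 1 → node 2), and the output A–B is taken across R2, so this is a voltage divider.
Series current: I = V1/(R1 + R2) = 5/(110 + 22000) = 5/22110 = 0.0002261 A
V_R2 = I × R2 = V1 × R2/(R1 + R2) = 5 × 22000/22110 = 4.975 V

Final answer: 4.975 V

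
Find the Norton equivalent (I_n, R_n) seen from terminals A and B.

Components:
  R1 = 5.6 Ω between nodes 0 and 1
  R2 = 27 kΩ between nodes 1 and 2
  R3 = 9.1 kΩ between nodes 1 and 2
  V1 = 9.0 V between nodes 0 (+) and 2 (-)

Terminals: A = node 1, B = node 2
Find the Thévenin equivalent first; then I_n = V_th/R_th and R_n = R_th.
Step 1 — V_th is the open-circuit voltage V_A - V_B (nothing connected across the terminals).
Nodal analysis, taking node 2 as the 0 V reference.
Source V1 fixes V_0 = 9 V.
KCL at each unknown node (sum of currents leaving = 0; resistances in Ω):
  Node 1: (V_1 - 9)/5.6 + (V_1 - 0)/27000 + (V_1 - 0)/9100 = 0
Collecting terms: 0.1787 × V_1 = 1.607  =>  V_1 = 8.993 V
V_th = V_1 - V_2 = 8.993 - 0 = 8.993 V
Step 2 — R_th: zero the source — replace V1 by a short circuit (node 2 merges into node 0) — and find the resistance seen between A (node 1) and B (node 0).
Reduce the network between node 1 (A) and node 0 (B) by series/parallel combination:
  Rp1 = R1 ‖ R2 ‖ R3 (parallel, all between nodes 0 and 1) = 1/(1/5.6 + 1/27000 + 1/9100) = 5.595 Ω
R_th = 5.595 Ω
I_n = V_th/R_th = 8.993/5.595 = 1.607 A, and R_n = R_th = 5.595 Ω

Final answer: I_n = 1.607 A, R_n = 5.595 Ω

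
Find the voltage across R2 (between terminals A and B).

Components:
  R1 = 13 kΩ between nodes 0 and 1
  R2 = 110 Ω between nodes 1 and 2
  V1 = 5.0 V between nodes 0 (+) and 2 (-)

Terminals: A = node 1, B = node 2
R1 and R2 are in series across V1 (node 0 → node 1 → node 2), and the output A–B is taken across R2, so this is a voltage divider.
Series current: I = V1/(R1 + R2) = 5/(13000 + 110) = 5/13110 = 0.0003814 A
V_R2 = I × R2 = V1 × R2/(R1 + R2) = 5 × 110/13110 = 0.04195 V

Final answer: 0.04195 V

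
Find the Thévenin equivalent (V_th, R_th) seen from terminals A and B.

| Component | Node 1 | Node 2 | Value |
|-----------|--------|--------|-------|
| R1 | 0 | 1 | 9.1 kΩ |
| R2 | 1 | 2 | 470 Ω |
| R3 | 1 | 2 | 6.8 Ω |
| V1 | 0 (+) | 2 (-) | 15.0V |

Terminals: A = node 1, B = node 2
Step 1 — V_th is the open-circuit voltage V_A - V_B (nothing connected across the terminals).
Nodal analysis, taking node 2 as the 0 V reference.
Source V1 fixes V_0 = 15 V.
KCL at each unknown node (sum of currents leaving = 0; resistances in Ω):
  Node 1: (V_1 - 15)/9100 + (V_1 - 0)/470 + (V_1 - 0)/6.8 = 0
Collecting terms: 0.1493 × V_1 = 0.001648  =>  V_1 = 0.01104 V
V_th = V_1 - V_2 = 0.01104 - 0 = 0.01104 V
Step 2 — R_th: zero the source — replace V1 by a short circuit (node 2 merges into node 0) — and find the resistance seen between A (node 1) and B (node 0).
Reduce the network between node 1 (A) and node 0 (B) by series/parallel combination:
  Rp1 = R1 ‖ R2 ‖ R3 (parallel, all between nodes 0 and 1) = 1/(1/9100 + 1/470 + 1/6.8) = 6.698 Ω
R_th = 6.698 Ω

Final answer: V_th = 0.01104 V, R_th = 6.698 Ω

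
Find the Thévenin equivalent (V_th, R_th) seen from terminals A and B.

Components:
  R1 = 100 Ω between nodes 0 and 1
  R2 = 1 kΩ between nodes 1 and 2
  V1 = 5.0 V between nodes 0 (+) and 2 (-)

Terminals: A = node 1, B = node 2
Step 1 — V_th is the open-circuit voltage V_A - V_B (nothing connected across the terminals).
Nodal analysis, taking node 2 as the 0 V reference.
Source V1 fixes V_0 = 5 V.
KCL at each unknown node (sum of currents leaving = 0; resistances in Ω):
  Node 1: (V_1 - 5)/100 + (V_1 - 0)/1000 = 0
Collecting terms: 0.011 × V_1 = 0.05  =>  V_1 = 4.545 V
V_th = V_1 - V_2 = 4.545 - 0 = 4.545 V
Step 2 — R_th: zero the source — replace V1 by a short circuit (node 2 merges into node 0) — and find the resistance seen between A (node 1) and B (node 0).
Reduce the network between node 1 (A) and node 0 (B) by series/parallel combination:
  Rp1 = R1 ‖ R2 (parallel, both between nodes 0 and 1) = 1/(1/100 + 1/1000) = 90.91 Ω
R_th = 90.91 Ω

Final answer: V_th = 4.545 V, R_th = 90.91 Ω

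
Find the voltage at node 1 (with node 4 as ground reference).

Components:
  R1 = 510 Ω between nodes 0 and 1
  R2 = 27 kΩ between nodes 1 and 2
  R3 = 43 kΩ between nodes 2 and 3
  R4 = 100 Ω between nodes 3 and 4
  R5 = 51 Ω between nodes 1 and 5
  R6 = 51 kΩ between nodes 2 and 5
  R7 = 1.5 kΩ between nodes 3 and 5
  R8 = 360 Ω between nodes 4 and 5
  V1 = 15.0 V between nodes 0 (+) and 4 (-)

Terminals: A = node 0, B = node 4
Nodal analysis, taking node 4 as the 0 V reference.
Source V1 fixes V_0 = 15 V.
KCL at each unknown node (sum of currents leaving = 0; resistances in Ω):
  Node 1: (V_1 - 15)/510 + (V_1 - V_2)/27000 + (V_1 - V_5)/51 = 0
  Node 2: (V_2 - V_1)/27000 + (V_2 - V_3)/43000 + (V_2 - V_5)/51000 = 0
  Node 3: (V_3 - V_2)/43000 + (V_3 - 0)/100 + (V_3 - V_5)/1500 = 0
  Node 5: (V_5 - V_1)/51 + (V_5 - V_2)/51000 + (V_5 - V_3)/1500 + (V_5 - 0)/360 = 0
Collecting terms (coefficients in siemens):
  0.02161·V_1 - 0.00003704·V_2 - 0.01961·V_5 = 0.02941
  0.0000799·V_2 - 0.00003704·V_1 - 0.00002326·V_3 - 0.00001961·V_5 = 0
  0.01069·V_3 - 0.00002326·V_2 - 0.0006667·V_5 = 0
  0.02307·V_5 - 0.01961·V_1 - 0.00001961·V_2 - 0.0006667·V_3 = 0
Solving these 4 simultaneous equations (Gaussian elimination) gives:
  V_1 = 6.035 V, V_2 = 4.155 V, V_3 = 0.3297 V, V_5 = 5.142 V
The requested potential is V_1 = 6.035 V.

Final answer: V_1 = 6.035 V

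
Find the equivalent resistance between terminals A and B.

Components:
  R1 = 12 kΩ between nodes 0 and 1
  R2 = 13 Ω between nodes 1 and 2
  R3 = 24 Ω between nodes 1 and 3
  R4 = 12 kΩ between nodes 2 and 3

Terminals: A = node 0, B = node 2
Reduce the network between node 0 (A) and node 2 (B) by series/parallel combination:
  Rs1 = R3 + R4 (series, joined only at node 3) = 24 + 12000 = 12020 Ω
  Rp1 = R2 ‖ Rs1 (parallel, both between nodes 1 and 2) = 1/(1/13 + 1/12020) = 12.99 Ω
  Rs2 = R1 + Rp1 (series, joined only at node 1) = 12000 + 12.99 = 12010 Ω
R_eq = 12.01 kΩ

Final answer: 12.01 kΩ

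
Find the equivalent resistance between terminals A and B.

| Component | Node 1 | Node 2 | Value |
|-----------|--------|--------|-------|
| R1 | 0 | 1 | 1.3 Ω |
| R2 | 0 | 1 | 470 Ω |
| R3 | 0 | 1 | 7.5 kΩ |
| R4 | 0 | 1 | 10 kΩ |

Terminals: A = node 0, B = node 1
Reduce the network between node 0 (A) and node 1 (B) by series/parallel combination:
  Rp1 = R1 ‖ R2 ‖ R3 ‖ R4 (parallel, all between nodes 0 and 1) = 1/(1/1.3 + 1/470 + 1/7500 + 1/10000) = 1.296 Ω
R_eq = 1.296 Ω

Final answer: 1.296 Ω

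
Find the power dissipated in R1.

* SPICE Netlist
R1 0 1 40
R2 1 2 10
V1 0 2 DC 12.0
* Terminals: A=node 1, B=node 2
Nodal analysis, taking node 2 as the 0 V reference.
Source V1 fixes V_0 = 12 V.
KCL at each unknown node (sum of currents leaving = 0; resistances in Ω):
  Node 1: (V_1 - 12)/40 + (V_1 - 0)/10 = 0
Collecting terms: 0.125 × V_1 = 0.3  =>  V_1 = 2.4 V
I_R1 = (V_0 - V_1)/R1 = (12 - 2.4)/40 = 0.24 A
P_R1 = I_R1² × R1 = (0.24)² × 40 = 2.304 W

Final answer: 2.304 W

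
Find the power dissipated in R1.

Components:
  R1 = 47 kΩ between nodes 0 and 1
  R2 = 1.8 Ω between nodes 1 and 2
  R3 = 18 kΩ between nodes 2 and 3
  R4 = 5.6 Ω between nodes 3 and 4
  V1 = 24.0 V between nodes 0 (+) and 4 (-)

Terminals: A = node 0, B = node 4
Nodal analysis, taking node 4 as the 0 V reference.
Source V1 fixes V_0 = 24 V.
KCL at each unknown node (sum of currents leaving = 0; resistances in Ω):
  Node 1: (V_1 - 24)/47000 + (V_1 - V_2)/1.8 = 0
  Node 2: (V_2 - V_1)/1.8 + (V_2 - V_3)/18000 = 0
  Node 3: (V_3 - V_2)/18000 + (V_3 - 0)/5.6 = 0
Collecting terms (coefficients in siemens):
  0.5556·V_1 - 0.5556·V_2 = 0.0005106
  0.5556·V_2 - 0.5556·V_1 - 0.00005556·V_3 = 0
  0.1786·V_3 - 0.00005556·V_2 = 0
Solving these 3 simultaneous equations (Gaussian elimination) gives:
  V_1 = 6.648 V, V_2 = 6.647 V, V_3 = 0.002067 V
I_R1 = (V_0 - V_1)/R1 = (24 - 6.648)/47000 = 0.0003692 A
P_R1 = I_R1² × R1 = (0.0003692)² × 47000 = 0.006406 W

Final answer: 0.006406 W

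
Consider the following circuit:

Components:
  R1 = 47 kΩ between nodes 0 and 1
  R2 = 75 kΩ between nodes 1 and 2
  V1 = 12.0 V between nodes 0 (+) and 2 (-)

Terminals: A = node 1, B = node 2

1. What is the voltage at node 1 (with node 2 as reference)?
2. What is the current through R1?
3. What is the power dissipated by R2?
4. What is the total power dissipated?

Nodal analysis, taking node 2 as the 0 V reference.
Source V1 fixes V_0 = 12 V.
KCL at each unknown node (sum of currents leaving = 0; resistances in Ω):
  Node 1: (V_1 - 12)/47000 + (V_1 - 0)/75000 = 0
Collecting terms: 0.00003461 × V_1 = 0.0002553  =>  V_1 = 7.377 V
Part 1:
  Read off the nodal solution: V_1 = 7.377 V
Part 2:
  I_R1 = (V_0 - V_1)/R1 = (12 - 7.377)/47000 = 0.00009836 A
  Magnitude: I_R1 = 0.00009836 A
Part 3:
  I_R2 = (V_1 - V_2)/R2 = (7.377 - 0)/75000 = 0.00009836 A
  P_R2 = I_R2² × R2 = (0.00009836)² × 75000 = 0.0007256 W
Part 4:
  Power in each resistor, P = (ΔV)²/R:
    P_R1 = (12 - 7.377)²/47000 = 0.0004547 W
    P_R2 = (7.377 - 0)²/75000 = 0.0007256 W
  P_total = P_R1 + P_R2 = 0.00118 W

Final answers:
1. V_1 = 7.377 V
2. I_R1 = 9.836e-05 A
3. P_R2 = 0.0007256 W
4. P_total = 0.00118 W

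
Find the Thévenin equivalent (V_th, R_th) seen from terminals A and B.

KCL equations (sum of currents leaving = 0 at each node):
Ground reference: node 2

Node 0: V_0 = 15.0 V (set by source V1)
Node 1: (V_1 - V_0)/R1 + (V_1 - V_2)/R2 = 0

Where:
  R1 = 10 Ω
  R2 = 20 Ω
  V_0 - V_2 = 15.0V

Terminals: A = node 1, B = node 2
Step 1 — V_th is the open-circuit voltage V_A - V_B (nothing connected across the terminals).
Nodal analysis, taking node 2 as the 0 V reference.
Source V1 fixes V_0 = 15 V.
KCL at each unknown node (sum of currents leaving = 0; resistances in Ω):
  Node 1: (V_1 - 15)/10 + (V_1 - 0)/20 = 0
Collecting terms: 0.15 × V_1 = 1.5  =>  V_1 = 10 V
V_th = V_1 - V_2 = 10 - 0 = 10 V
Step 2 — R_th: zero the source — replace V1 by a short circuit (node 2 merges into node 0) — and find the resistance seen between A (node 1) and B (node 0).
Reduce the network between node 1 (A) and node 0 (B) by series/parallel combination:
  Rp1 = R1 ‖ R2 (parallel, both between nodes 0 and 1) = 1/(1/10 + 1/20) = 6.667 Ω
R_th = 6.667 Ω

Final answer: V_th = 10 V, R_th = 6.667 Ω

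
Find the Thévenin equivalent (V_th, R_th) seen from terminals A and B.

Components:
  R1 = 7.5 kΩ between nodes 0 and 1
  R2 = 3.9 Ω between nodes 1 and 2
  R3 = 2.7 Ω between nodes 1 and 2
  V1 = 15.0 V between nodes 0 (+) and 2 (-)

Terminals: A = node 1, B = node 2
Step 1 — V_th is the open-circuit voltage V_A - V_B (nothing connected across the terminals).
Nodal analysis, taking node 2 as the 0 V reference.
Source V1 fixes V_0 = 15 V.
KCL at each unknown node (sum of currents leaving = 0; resistances in Ω):
  Node 1: (V_1 - 15)/7500 + (V_1 - 0)/3.9 + (V_1 - 0)/2.7 = 0
Collecting terms: 0.6269 × V_1 = 0.002  =>  V_1 = 0.00319 V
V_th = V_1 - V_2 = 0.00319 - 0 = 0.00319 V
Step 2 — R_th: zero the source — replace V1 by a short circuit (node 2 merges into node 0) — and find the resistance seen between A (node 1) and B (node 0).
Reduce the network between node 1 (A) and node 0 (B) by series/parallel combination:
  Rp1 = R1 ‖ R2 ‖ R3 (parallel, all between nodes 0 and 1) = 1/(1/7500 + 1/3.9 + 1/2.7) = 1.595 Ω
R_th = 1.595 Ω

Final answer: V_th = 0.00319 V, R_th = 1.595 Ω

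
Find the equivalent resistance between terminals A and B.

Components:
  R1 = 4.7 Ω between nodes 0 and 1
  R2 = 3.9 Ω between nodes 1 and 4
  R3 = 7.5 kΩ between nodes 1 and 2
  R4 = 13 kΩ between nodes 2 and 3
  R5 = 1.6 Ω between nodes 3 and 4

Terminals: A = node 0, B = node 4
Reduce the network between node 0 (A) and node 4 (B) by series/parallel combination:
  Rs1 = R3 + R4 (series, joined only at node 2) = 7500 + 13000 = 20500 Ω
  Rs2 = R5 + Rs1 (series, joined only at node 3) = 1.6 + 20500 = 20500 Ω
  Rp1 = R2 ‖ Rs2 (parallel, both between nodes 1 and 4) = 1/(1/3.9 + 1/20500) = 3.899 Ω
  Rs3 = R1 + Rp1 (series, joined only at node 1) = 4.7 + 3.899 = 8.599 Ω
R_eq = 8.599 Ω

Final answer: 8.599 Ω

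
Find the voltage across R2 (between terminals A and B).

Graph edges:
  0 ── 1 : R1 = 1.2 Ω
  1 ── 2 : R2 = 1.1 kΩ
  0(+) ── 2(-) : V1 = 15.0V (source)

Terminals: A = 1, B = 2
R1 and R2 are in series across V1 (node 0 → node 1 → node 2), and the output A–B is taken across R2, so this is a voltage divider.
Series current: I = V1/(R1 + R2) = 15/(1.2 + 1100) = 15/1101 = 0.01362 A
V_R2 = I × R2 = V1 × R2/(R1 + R2) = 15 × 1100/1101 = 14.98 V

Final answer: 14.98 V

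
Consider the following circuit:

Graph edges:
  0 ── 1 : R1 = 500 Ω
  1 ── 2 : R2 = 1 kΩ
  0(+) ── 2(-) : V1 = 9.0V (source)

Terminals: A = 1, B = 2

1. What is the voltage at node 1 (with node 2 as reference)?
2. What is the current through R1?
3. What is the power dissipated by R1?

Nodal analysis, taking node 2 as the 0 V reference.
Source V1 fixes V_0 = 9 V.
KCL at each unknown node (sum of currents leaving = 0; resistances in Ω):
  Node 1: (V_1 - 9)/500 + (V_1 - 0)/1000 = 0
Collecting terms: 0.003 × V_1 = 0.018  =>  V_1 = 6 V
Part 1:
  Read off the nodal solution: V_1 = 6 V
Part 2:
  I_R1 = (V_0 - V_1)/R1 = (9 - 6)/500 = 0.006 A
  Magnitude: I_R1 = 0.006 A
Part 3:
  I_R1 = (V_0 - V_1)/R1 = (9 - 6)/500 = 0.006 A
  P_R1 = I_R1² × R1 = (0.006)² × 500 = 0.018 W

Final answers:
1. V_1 = 6 V
2. I_R1 = 0.006 A
3. P_R1 = 0.018 W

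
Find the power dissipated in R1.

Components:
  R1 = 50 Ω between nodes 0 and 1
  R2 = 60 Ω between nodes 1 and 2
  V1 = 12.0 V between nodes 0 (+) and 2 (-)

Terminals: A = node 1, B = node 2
Nodal analysis, taking node 2 as the 0 V reference.
Source V1 fixes V_0 = 12 V.
KCL at each unknown node (sum of currents leaving = 0; resistances in Ω):
  Node 1: (V_1 - 12)/50 + (V_1 - 0)/60 = 0
Collecting terms: 0.03667 × V_1 = 0.24  =>  V_1 = 6.545 V
I_R1 = (V_0 - V_1)/R1 = (12 - 6.545)/50 = 0.1091 A
P_R1 = I_R1² × R1 = (0.1091)² × 50 = 0.595 W

Final answer: 0.595 W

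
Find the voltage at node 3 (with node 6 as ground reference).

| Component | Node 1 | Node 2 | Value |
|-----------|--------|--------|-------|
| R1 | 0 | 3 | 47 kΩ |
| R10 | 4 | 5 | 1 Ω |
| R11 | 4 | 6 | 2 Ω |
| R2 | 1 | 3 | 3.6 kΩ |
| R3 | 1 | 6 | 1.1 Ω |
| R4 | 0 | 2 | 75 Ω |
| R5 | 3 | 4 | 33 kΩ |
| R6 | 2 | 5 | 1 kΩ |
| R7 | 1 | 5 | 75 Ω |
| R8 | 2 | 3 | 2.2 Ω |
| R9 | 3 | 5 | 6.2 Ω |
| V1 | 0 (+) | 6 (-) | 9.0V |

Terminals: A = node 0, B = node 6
Nodal analysis, taking node 6 as the 0 V reference.
Source V1 fixes V_0 = 9 V.
KCL at each unknown node (sum of currents leaving = 0; resistances in Ω):
  Node 1: (V_1 - V_3)/3600 + (V_1 - 0)/1.1 + (V_1 - V_5)/75 = 0
  Node 2: (V_2 - 9)/75 + (V_2 - V_5)/1000 + (V_2 - V_3)/2.2 = 0
  Node 3: (V_3 - 9)/47000 + (V_3 - V_1)/3600 + (V_3 - V_4)/33000 + (V_3 - V_2)/2.2 + (V_3 - V_5)/6.2 = 0
  Node 4: (V_4 - V_3)/33000 + (V_4 - V_5)/1 + (V_4 - 0)/2 = 0
  Node 5: (V_5 - V_2)/1000 + (V_5 - V_1)/75 + (V_5 - V_3)/6.2 + (V_5 - V_4)/1 = 0
Collecting terms (coefficients in siemens):
  0.9227·V_1 - 0.0002778·V_3 - 0.01333·V_5 = 0
  0.4689·V_2 - 0.4545·V_3 - 0.001·V_5 = 0.12
  0.6162·V_3 - 0.0002778·V_1 - 0.4545·V_2 - 0.0000303·V_4 - 0.1613·V_5 = 0.0001915
  1.5·V_4 - 0.0000303·V_3 - 1·V_5 = 0
  1.176·V_5 - 0.01333·V_1 - 0.001·V_2 - 0.1613·V_3 - 1·V_4 = 0
Solving these 5 simultaneous equations (Gaussian elimination) gives:
  V_1 = 0.004634 V, V_2 = 1.17 V, V_3 = 0.9423 V, V_4 = 0.2007 V
  V_5 = 0.3011 V
The requested potential is V_3 = 0.9423 V.

Final answer: V_3 = 0.9423 V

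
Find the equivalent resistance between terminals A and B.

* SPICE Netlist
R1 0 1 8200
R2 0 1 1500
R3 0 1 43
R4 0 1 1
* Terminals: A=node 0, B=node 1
Reduce the network between node 0 (A) and node 1 (B) by series/parallel combination:
  Rp1 = R1 ‖ R2 ‖ R3 ‖ R4 (parallel, all between nodes 0 and 1) = 1/(1/8200 + 1/1500 + 1/43 + 1/1) = 0.9765 Ω
R_eq = 0.9765 Ω

Final answer: 0.9765 Ω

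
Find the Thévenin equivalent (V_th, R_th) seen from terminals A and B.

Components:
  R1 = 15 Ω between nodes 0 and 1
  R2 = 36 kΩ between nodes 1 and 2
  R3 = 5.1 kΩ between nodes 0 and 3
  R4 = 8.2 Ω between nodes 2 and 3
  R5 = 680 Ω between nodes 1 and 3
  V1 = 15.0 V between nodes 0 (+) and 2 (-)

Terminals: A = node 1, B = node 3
Step 1 — V_th is the open-circuit voltage V_A - V_B (nothing connected across the terminals).
Nodal analysis, taking node 2 as the 0 V reference.
Source V1 fixes V_0 = 15 V.
KCL at each unknown node (sum of currents leaving = 0; resistances in Ω):
  Node 1: (V_1 - 15)/15 + (V_1 - 0)/36000 + (V_1 - V_3)/680 = 0
  Node 3: (V_3 - 15)/5100 + (V_3 - 0)/8.2 + (V_3 - V_1)/680 = 0
Collecting terms (coefficients in siemens):
  0.06817·V_1 - 0.001471·V_3 = 1
  0.1236·V_3 - 0.001471·V_1 = 0.002941
Determinant D = (0.06817)(0.1236) - (-0.001471)(-0.001471) = 0.008424
V_1 = [(1)(0.1236) - (-0.001471)(0.002941)]/D = 14.67 V
V_3 = [(0.06817)(0.002941) - (1)(-0.001471)]/D = 0.1984 V
V_th = V_1 - V_3 = 14.67 - 0.1984 = 14.48 V
Step 2 — R_th: zero the source — replace V1 by a short circuit (node 2 merges into node 0) — and find the resistance seen between A (node 1) and B (node 3).
Reduce the network between node 1 (A) and node 3 (B) by series/parallel combination:
  Rp1 = R1 ‖ R2 (parallel, both between nodes 0 and 1) = 1/(1/15 + 1/36000) = 14.99 Ω
  Rp2 = R3 ‖ R4 (parallel, both between nodes 0 and 3) = 1/(1/5100 + 1/8.2) = 8.187 Ω
  Rs1 = Rp1 + Rp2 (series, joined only at node 0) = 14.99 + 8.187 = 23.18 Ω
  Rp3 = R5 ‖ Rs1 (parallel, both between nodes 1 and 3) = 1/(1/680 + 1/23.18) = 22.42 Ω
R_th = 22.42 Ω

Final answer: V_th = 14.48 V, R_th = 22.42 Ω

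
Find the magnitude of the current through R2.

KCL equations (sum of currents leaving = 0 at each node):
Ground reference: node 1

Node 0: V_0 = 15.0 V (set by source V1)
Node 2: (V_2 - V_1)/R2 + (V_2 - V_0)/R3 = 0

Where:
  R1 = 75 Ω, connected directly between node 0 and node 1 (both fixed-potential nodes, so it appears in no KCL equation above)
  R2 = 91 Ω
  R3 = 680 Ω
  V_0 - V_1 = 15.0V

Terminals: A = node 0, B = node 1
Nodal analysis, taking node 1 as the 0 V reference.
Source V1 fixes V_0 = 15 V.
KCL at each unknown node (sum of currents leaving = 0; resistances in Ω):
  Node 2: (V_2 - 0)/91 + (V_2 - 15)/680 = 0
Collecting terms: 0.01246 × V_2 = 0.02206  =>  V_2 = 1.77 V
I_R2 = (V_1 - V_2)/R2 = (0 - 1.77)/91 = -0.01946 A
|I_R2| = 0.01946 A

Final answer: |I_R2| = 0.01946 A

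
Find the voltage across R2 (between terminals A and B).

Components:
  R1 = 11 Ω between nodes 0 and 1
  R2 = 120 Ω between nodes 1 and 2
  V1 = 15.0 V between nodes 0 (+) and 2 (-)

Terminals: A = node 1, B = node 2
R1 and R2 are in series across V1 (node 0 → node 1 → node 2), and the output A–B is taken across R2, so this is a voltage divider.
Series current: I = V1/(R1 + R2) = 15/(11 + 120) = 15/131 = 0.1145 A
V_R2 = I × R2 = V1 × R2/(R1 + R2) = 15 × 120/131 = 13.74 V

Final answer: 13.74 V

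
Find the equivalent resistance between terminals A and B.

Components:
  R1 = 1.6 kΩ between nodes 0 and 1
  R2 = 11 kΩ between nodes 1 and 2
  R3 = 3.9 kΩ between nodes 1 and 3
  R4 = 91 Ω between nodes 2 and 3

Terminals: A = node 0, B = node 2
Reduce the network between node 0 (A) and node 2 (B) by series/parallel combination:
  Rs1 = R3 + R4 (series, joined only at node 3) = 3900 + 91 = 3991 Ω
  Rp1 = R2 ‖ Rs1 (parallel, both between nodes 1 and 2) = 1/(1/11000 + 1/3991) = 2928 Ω
  Rs2 = R1 + Rp1 (series, joined only at node 1) = 1600 + 2928 = 4528 Ω
R_eq = 4.528 kΩ

Final answer: 4.528 kΩ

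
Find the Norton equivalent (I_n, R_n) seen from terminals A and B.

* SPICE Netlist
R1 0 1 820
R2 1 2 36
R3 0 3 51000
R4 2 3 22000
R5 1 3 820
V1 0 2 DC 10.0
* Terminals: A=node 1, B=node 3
Find the Thévenin equivalent first; then I_n = V_th/R_th and R_n = R_th.
Step 1 — V_th is the open-circuit voltage V_A - V_B (nothing connected across the terminals).
Nodal analysis, taking node 2 as the 0 V reference.
Source V1 fixes V_0 = 10 V.
KCL at each unknown node (sum of currents leaving = 0; resistances in Ω):
  Node 1: (V_1 - 10)/820 + (V_1 - 0)/36 + (V_1 - V_3)/820 = 0
  Node 3: (V_3 - 10)/51000 + (V_3 - 0)/22000 + (V_3 - V_1)/820 = 0
Collecting terms (coefficients in siemens):
  0.03022·V_1 - 0.00122·V_3 = 0.0122
  0.001285·V_3 - 0.00122·V_1 = 0.0001961
Determinant D = (0.03022)(0.001285) - (-0.00122)(-0.00122) = 0.00003733
V_1 = [(0.0122)(0.001285) - (-0.00122)(0.0001961)]/D = 0.4261 V
V_3 = [(0.03022)(0.0001961) - (0.0122)(-0.00122)]/D = 0.5571 V
V_th = V_1 - V_3 = 0.4261 - 0.5571 = -0.1311 V
Step 2 — R_th: zero the source — replace V1 by a short circuit (node 2 merges into node 0) — and find the resistance seen between A (node 1) and B (node 3).
Reduce the network between node 1 (A) and node 3 (B) by series/parallel combination:
  Rp1 = R1 ‖ R2 (parallel, both between nodes 0 and 1) = 1/(1/820 + 1/36) = 34.49 Ω
  Rp2 = R3 ‖ R4 (parallel, both between nodes 0 and 3) = 1/(1/51000 + 1/22000) = 15370 Ω
  Rs1 = Rp1 + Rp2 (series, joined only at node 0) = 34.49 + 15370 = 15400 Ω
  Rp3 = R5 ‖ Rs1 (parallel, both between nodes 1 and 3) = 1/(1/820 + 1/15400) = 778.6 Ω
R_th = 778.6 Ω
I_n = V_th/R_th = -0.1311/778.6 = -0.0001683 A, and R_n = R_th = 778.6 Ω

Final answer: I_n = -0.0001683 A, R_n = 778.6 Ω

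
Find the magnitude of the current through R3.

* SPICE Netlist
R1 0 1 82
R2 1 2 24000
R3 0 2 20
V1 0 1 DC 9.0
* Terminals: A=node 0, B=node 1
Nodal analysis, taking node 1 as the 0 V reference.
Source V1 fixes V_0 = 9 V.
KCL at each unknown node (sum of currents leaving = 0; resistances in Ω):
  Node 2: (V_2 - 0)/24000 + (V_2 - 9)/20 = 0
Collecting terms: 0.05004 × V_2 = 0.45  =>  V_2 = 8.993 V
I_R3 = (V_0 - V_2)/R3 = (9 - 8.993)/20 = 0.0003747 A
|I_R3| = 0.0003747 A

Final answer: |I_R3| = 0.0003747 A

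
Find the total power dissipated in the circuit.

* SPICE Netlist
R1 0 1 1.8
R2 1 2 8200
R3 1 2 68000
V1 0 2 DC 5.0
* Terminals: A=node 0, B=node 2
Nodal analysis, taking node 2 as the 0 V reference.
Source V1 fixes V_0 = 5 V.
KCL at each unknown node (sum of currents leaving = 0; resistances in Ω):
  Node 1: (V_1 - 5)/1.8 + (V_1 - 0)/8200 + (V_1 - 0)/68000 = 0
Collecting terms: 0.5557 × V_1 = 2.778  =>  V_1 = 4.999 V
Power in each resistor, P = (ΔV)²/R:
  P_R1 = (5 - 4.999)²/1.8 = 0.00000084 W
  P_R2 = (4.999 - 0)²/8200 = 0.003047 W
  P_R3 = (4.999 - 0)²/68000 = 0.0003675 W
P_total = P_R1 + P_R2 + P_R3 = 0.003416 W

Final answer: 0.003416 W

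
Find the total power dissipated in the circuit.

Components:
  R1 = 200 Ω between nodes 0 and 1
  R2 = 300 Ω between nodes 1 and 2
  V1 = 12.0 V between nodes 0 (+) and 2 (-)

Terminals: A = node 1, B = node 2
Nodal analysis, taking node 2 as the 0 V reference.
Source V1 fixes V_0 = 12 V.
KCL at each unknown node (sum of currents leaving = 0; resistances in Ω):
  Node 1: (V_1 - 12)/200 + (V_1 - 0)/300 = 0
Collecting terms: 0.008333 × V_1 = 0.06  =>  V_1 = 7.2 V
Power in each resistor, P = (ΔV)²/R:
  P_R1 = (12 - 7.2)²/200 = 0.1152 W
  P_R2 = (7.2 - 0)²/300 = 0.1728 W
P_total = P_R1 + P_R2 = 0.288 W

Final answer: 0.288 W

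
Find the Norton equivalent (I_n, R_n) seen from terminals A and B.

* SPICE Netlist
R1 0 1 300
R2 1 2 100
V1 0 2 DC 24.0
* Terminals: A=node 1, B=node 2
Find the Thévenin equivalent first; then I_n = V_th/R_th and R_n = R_th.
Step 1 — V_th is the open-circuit voltage V_A - V_B (nothing connected across the terminals).
Nodal analysis, taking node 2 as the 0 V reference.
Source V1 fixes V_0 = 24 V.
KCL at each unknown node (sum of currents leaving = 0; resistances in Ω):
  Node 1: (V_1 - 24)/300 + (V_1 - 0)/100 = 0
Collecting terms: 0.01333 × V_1 = 0.08  =>  V_1 = 6 V
V_th = V_1 - V_2 = 6 - 0 = 6 V
Step 2 — R_th: zero the source — replace V1 by a short circuit (node 2 merges into node 0) — and find the resistance seen between A (node 1) and B (node 0).
Reduce the network between node 1 (A) and node 0 (B) by series/parallel combination:
  Rp1 = R1 ‖ R2 (parallel, both between nodes 0 and 1) = 1/(1/300 + 1/100) = 75 Ω
R_th = 75 Ω
I_n = V_th/R_th = 6/75 = 0.08 A, and R_n = R_th = 75 Ω

Final answer: I_n = 0.08 A, R_n = 75 Ω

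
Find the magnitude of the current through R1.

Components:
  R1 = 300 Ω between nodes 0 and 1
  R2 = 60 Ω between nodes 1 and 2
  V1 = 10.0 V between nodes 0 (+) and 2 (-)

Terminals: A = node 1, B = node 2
Nodal analysis, taking node 2 as the 0 V reference.
Source V1 fixes V_0 = 10 V.
KCL at each unknown node (sum of currents leaving = 0; resistances in Ω):
  Node 1: (V_1 - 10)/300 + (V_1 - 0)/60 = 0
Collecting terms: 0.02 × V_1 = 0.03333  =>  V_1 = 1.667 V
I_R1 = (V_0 - V_1)/R1 = (10 - 1.667)/300 = 0.02778 A
|I_R1| = 0.02778 A

Final answer: |I_R1| = 0.02778 A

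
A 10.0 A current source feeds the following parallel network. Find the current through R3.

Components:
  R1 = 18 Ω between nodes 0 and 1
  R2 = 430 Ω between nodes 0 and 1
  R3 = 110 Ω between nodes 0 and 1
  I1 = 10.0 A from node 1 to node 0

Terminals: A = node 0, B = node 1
All resistors sit directly between nodes 0 and 1, so they are in parallel and share one voltage V; the full source current 10 A splits among them.
1/R_par = 1/18 + 1/430 + 1/110 = 0.06697 S  =>  R_par = 14.93 Ω
V = I × R_par = 10 × 14.93 = 149.3 V
I_R3 = V/R3 = 149.3/110 = 1.357 A

Final answer: 1.357 A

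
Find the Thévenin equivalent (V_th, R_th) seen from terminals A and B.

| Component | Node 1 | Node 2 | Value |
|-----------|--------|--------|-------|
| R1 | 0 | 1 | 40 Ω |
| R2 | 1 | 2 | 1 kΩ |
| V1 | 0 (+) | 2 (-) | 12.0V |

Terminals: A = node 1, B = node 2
Step 1 — V_th is the open-circuit voltage V_A - V_B (nothing connected across the terminals).
Nodal analysis, taking node 2 as the 0 V reference.
Source V1 fixes V_0 = 12 V.
KCL at each unknown node (sum of currents leaving = 0; resistances in Ω):
  Node 1: (V_1 - 12)/40 + (V_1 - 0)/1000 = 0
Collecting terms: 0.026 × V_1 = 0.3  =>  V_1 = 11.54 V
V_th = V_1 - V_2 = 11.54 - 0 = 11.54 V
Step 2 — R_th: zero the source — replace V1 by a short circuit (node 2 merges into node 0) — and find the resistance seen between A (node 1) and B (node 0).
Reduce the network between node 1 (A) and node 0 (B) by series/parallel combination:
  Rp1 = R1 ‖ R2 (parallel, both between nodes 0 and 1) = 1/(1/40 + 1/1000) = 38.46 Ω
R_th = 38.46 Ω

Final answer: V_th = 11.54 V, R_th = 38.46 Ω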